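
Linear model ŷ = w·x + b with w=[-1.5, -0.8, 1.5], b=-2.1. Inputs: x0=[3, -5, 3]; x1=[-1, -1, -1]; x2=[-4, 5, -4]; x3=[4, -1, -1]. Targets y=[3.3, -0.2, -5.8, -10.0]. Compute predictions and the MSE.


ŷ0 = (-1.5)·(3) + (-0.8)·(-5) + (1.5)·(3) - 2.1 = 1.9
ŷ1 = (-1.5)·(-1) + (-0.8)·(-1) + (1.5)·(-1) - 2.1 = -1.3
ŷ2 = (-1.5)·(-4) + (-0.8)·(5) + (1.5)·(-4) - 2.1 = -6.1
ŷ3 = (-1.5)·(4) + (-0.8)·(-1) + (1.5)·(-1) - 2.1 = -8.8
errors² = [1.96, 1.21, 0.09, 1.44]
MSE = 4.7000/4 = 1.175

1.175


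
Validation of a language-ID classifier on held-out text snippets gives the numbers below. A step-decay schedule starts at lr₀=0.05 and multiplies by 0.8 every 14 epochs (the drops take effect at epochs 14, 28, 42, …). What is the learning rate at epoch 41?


n_drops = ⌊41/14⌋ = 2
lr = 0.05·0.8^2 = 0.05·0.64 = 0.032

0.032


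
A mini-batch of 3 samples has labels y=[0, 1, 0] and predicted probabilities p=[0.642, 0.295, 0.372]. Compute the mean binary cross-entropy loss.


L[0] = -ln(1-0.642) = -ln(0.358) = 1.0272
L[1] = -ln(0.295) = 1.2208
L[2] = -ln(1-0.372) = -ln(0.628) = 0.4652
mean = (1.0272 + 1.2208 + 0.4652)/3 = 0.9044

0.9044


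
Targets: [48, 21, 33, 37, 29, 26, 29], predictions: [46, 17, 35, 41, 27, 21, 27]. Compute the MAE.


Absolute errors: |48-46|=2, |21-17|=4, |33-35|=2, |37-41|=4, |29-27|=2, |26-21|=5, |29-27|=2
Sum = 21
MAE = 21/7 = 3

3


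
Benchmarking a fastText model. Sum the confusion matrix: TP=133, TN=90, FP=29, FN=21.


Total = TP + TN + FP + FN
= 133 + 90 + 29 + 21
= 273
(Predicted positive: 162, predicted negative: 111)

273


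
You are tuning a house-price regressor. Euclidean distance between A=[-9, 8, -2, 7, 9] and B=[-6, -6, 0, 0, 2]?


d = √((-9+ 6)² + (8+ 6)² + (-2-0)² + (7-0)² + (9-2)²)
  = √(9 + 196 + 4 + 49 + 49)
  = √307 = 17.5214

17.5214


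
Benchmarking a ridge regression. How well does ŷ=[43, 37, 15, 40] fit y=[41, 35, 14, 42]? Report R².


ȳ = 33
SS_res = Σ(y-ŷ)² = 13
SS_tot = Σ(y-ȳ)² = 510
R² = 1 - SS_res/SS_tot = 1 - 0.0255 = 0.9745

0.9745


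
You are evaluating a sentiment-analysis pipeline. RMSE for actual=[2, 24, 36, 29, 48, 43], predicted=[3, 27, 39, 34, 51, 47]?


MSE = 69/6 = 11.5
RMSE = √(69/6) = 3.3912

3.3912


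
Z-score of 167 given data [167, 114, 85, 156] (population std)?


μ = 130.5, σ = 32.8824
z = (167 - 130.5)/32.8824 = 1.11

1.11


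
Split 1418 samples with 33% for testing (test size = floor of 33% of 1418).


Test = ⌊1418·33/100⌋ = 467
Train = 1418 - 467 = 951

Train: 951, Test: 467


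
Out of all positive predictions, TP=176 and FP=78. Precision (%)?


Precision = TP/(TP+FP)
= 176/(176+78)
= 176/254 = 69.29%

69.29%


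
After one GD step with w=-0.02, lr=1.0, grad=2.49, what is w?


w_new = w - α·∇
= -0.02 - 1.0·2.49
= -0.02 - 2.49
= -2.51

-2.51


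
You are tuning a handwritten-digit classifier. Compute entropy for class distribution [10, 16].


Probabilities: [10/26, 16/26] ≈ [0.3846, 0.6154]
H = -((10/26)·log₂(10/26) + (16/26)·log₂(16/26))
  = 0.9612 bits

0.9612 bits


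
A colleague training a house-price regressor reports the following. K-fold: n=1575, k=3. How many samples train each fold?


Fold size = 1575/3 = 525
Training per fold = 1575 - 525 = 1050

1050


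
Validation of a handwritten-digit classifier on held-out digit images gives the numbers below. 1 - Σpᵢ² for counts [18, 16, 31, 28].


Probabilities: [18/93, 16/93, 31/93, 28/93] ≈ [0.1935, 0.172, 0.3333, 0.3011]
Σpᵢ² = (324 + 256 + 961 + 784)/93² = 2325/8649
Gini = 1 - Σpᵢ² = 1 - 2325/8649 = 0.7312

0.7312


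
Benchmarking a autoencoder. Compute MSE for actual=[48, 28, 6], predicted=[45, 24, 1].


Squared errors: (48-45)²=9, (28-24)²=16, (6-1)²=25
Sum = 50
MSE = 50/3 = 50/3

50/3


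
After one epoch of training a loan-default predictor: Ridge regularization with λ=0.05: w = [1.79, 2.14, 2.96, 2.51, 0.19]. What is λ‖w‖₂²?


‖w‖₂² = (1.79)² + (2.14)² + (2.96)² + (2.51)² + (0.19)²
     = 3.2041 + 4.5796 + 8.7616 + 6.3001 + 0.0361
     = 22.8815
λ·‖w‖₂² = 0.05·22.8815 = 1.144075

1.144075


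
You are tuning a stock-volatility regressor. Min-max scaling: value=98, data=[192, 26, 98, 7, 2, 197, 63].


min=2, max=197
(98-2)/(197-2) = 96/195 = 0.4923

0.4923


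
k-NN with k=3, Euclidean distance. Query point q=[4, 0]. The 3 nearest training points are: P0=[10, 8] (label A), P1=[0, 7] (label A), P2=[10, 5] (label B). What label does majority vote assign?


d(q,P0) = 10.0  (label A)
d(q,P1) = 8.0623  (label A)
d(q,P2) = 7.8102  (label B)
Votes: A=2, B=1
Majority → A

A


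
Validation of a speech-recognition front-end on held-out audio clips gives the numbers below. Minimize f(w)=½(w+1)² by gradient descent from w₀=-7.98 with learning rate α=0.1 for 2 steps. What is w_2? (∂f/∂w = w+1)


step 1: grad = -7.98+1 = -6.98; w = -7.98 - 0.1·(-6.98) = -7.282
step 2: grad = -7.282+1 = -6.282; w = -7.282 - 0.1·(-6.282) = -6.6538

-6.6538


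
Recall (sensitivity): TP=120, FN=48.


Recall = TP/(TP+FN)
= 120/(120+48)
= 120/168 = 71.43%

71.43%


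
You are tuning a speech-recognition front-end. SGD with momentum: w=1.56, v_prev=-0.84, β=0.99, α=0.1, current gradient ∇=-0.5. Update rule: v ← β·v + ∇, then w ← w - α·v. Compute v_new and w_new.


v_new = 0.99·-0.84 - 0.5 = -0.8316 - 0.5 = -1.3316
w_new = 1.56 - 0.1·-1.3316 = 1.56 + 0.13316 = 1.69316

v_new=-1.3316, w_new=1.69316


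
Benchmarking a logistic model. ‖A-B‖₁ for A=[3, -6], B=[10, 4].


d = |3-10| + |-6-4|
  = 7 + 10
  = 17

17


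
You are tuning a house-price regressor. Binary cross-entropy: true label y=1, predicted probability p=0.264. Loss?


BCE = -[y·ln(p) + (1-y)·ln(1-p)]
= -1·ln(0.264) - 0
= -ln(0.264) = 1.3318

1.3318


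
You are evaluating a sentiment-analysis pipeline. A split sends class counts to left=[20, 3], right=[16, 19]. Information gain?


Parent = [36, 22], H_parent = 0.9576
H_left = 0.5586 (n=23), H_right = 0.9947 (n=35)
H_children = (23/58)·0.5586 + (35/58)·0.9947 = 0.8218
IG = 0.9576 - 0.8218 = 0.1358

0.1358


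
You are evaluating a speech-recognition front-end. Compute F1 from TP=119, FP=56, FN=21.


Precision = 119/175 = 0.68
Recall = 119/140 = 0.85
F1 = 2·P·R/(P+R) = 2·TP/(2·TP+FP+FN) = 238/(238+56+21) = 238/315 = 0.7556

0.7556


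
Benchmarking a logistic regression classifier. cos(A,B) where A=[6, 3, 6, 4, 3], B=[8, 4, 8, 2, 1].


A·B = 6·8 + 3·4 + 6·8 + 4·2 + 3·1 = 119
‖A‖ = √106 = 10.2956, ‖B‖ = √149 = 12.2066
cos = 119/(√106·√149) = 119/√15794 = 0.9469

0.9469


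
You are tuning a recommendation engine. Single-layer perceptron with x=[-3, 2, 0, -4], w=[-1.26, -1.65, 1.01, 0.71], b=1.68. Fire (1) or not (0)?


z = (-3)·(-1.26) + (2)·(-1.65) + (0)·(1.01) + (-4)·(0.71) + 1.68
  = -0.68
step(z) = 0 (z<0)

0


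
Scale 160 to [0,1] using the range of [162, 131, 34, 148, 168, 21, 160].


min=21, max=168
(160-21)/(168-21) = 139/147 = 0.9456

0.9456


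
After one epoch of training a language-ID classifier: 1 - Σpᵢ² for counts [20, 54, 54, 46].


Probabilities: [20/174, 54/174, 54/174, 46/174] ≈ [0.1149, 0.3103, 0.3103, 0.2644]
Σpᵢ² = (400 + 2916 + 2916 + 2116)/174² = 8348/30276
Gini = 1 - Σpᵢ² = 1 - 8348/30276 = 0.7243

0.7243


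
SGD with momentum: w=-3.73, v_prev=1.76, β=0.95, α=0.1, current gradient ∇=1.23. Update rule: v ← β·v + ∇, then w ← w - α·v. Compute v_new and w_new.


v_new = 0.95·1.76 + 1.23 = 1.672 + 1.23 = 2.902
w_new = -3.73 - 0.1·2.902 = -3.73 - 0.2902 = -4.0202

v_new=2.902, w_new=-4.0202


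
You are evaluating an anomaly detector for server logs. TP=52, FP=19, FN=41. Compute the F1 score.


Precision = 52/71 = 0.7324
Recall = 52/93 = 0.5591
F1 = 2·P·R/(P+R) = 2·TP/(2·TP+FP+FN) = 104/(104+19+41) = 104/164 = 0.6341

0.6341


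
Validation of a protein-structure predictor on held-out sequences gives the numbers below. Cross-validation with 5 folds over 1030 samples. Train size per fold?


Fold size = 1030/5 = 206
Training per fold = 1030 - 206 = 824

824


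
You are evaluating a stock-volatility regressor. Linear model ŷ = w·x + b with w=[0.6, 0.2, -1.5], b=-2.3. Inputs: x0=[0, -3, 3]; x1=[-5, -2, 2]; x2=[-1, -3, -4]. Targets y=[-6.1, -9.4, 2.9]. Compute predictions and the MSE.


ŷ0 = (0.6)·(0) + (0.2)·(-3) + (-1.5)·(3) - 2.3 = -7.4
ŷ1 = (0.6)·(-5) + (0.2)·(-2) + (-1.5)·(2) - 2.3 = -8.7
ŷ2 = (0.6)·(-1) + (0.2)·(-3) + (-1.5)·(-4) - 2.3 = 2.5
errors² = [1.69, 0.49, 0.16]
MSE = 2.3400/3 = 0.78

0.78


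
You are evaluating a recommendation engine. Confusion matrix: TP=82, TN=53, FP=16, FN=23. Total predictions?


Total = TP + TN + FP + FN
= 82 + 53 + 16 + 23
= 174
(Predicted positive: 98, predicted negative: 76)

174


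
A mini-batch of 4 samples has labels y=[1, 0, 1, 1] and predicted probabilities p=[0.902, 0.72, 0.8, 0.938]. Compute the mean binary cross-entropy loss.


L[0] = -ln(0.902) = 0.1031
L[1] = -ln(1-0.72) = -ln(0.28) = 1.273
L[2] = -ln(0.8) = 0.2231
L[3] = -ln(0.938) = 0.064
mean = (0.1031 + 1.273 + 0.2231 + 0.064)/4 = 0.4158

0.4158


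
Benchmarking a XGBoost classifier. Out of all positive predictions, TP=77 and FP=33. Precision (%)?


Precision = TP/(TP+FP)
= 77/(77+33)
= 77/110 = 70.0%

70.0%


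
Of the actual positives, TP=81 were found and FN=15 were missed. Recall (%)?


Recall = TP/(TP+FN)
= 81/(81+15)
= 81/96 = 84.38%

84.38%


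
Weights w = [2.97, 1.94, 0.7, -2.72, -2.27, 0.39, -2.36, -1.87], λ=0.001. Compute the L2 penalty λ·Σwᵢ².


‖w‖₂² = (2.97)² + (1.94)² + (0.7)² + (-2.72)² + (-2.27)² + (0.39)² + (-2.36)² + (-1.87)²
     = 8.8209 + 3.7636 + 0.49 + 7.3984 + 5.1529 + 0.1521 + 5.5696 + 3.4969
     = 34.8444
λ·‖w‖₂² = 0.001·34.8444 = 0.034844

0.034844


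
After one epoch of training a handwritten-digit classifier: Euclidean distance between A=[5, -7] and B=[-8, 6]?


d = √((5+ 8)² + (-7-6)²)
  = √(169 + 169)
  = √338 = 18.3848

18.3848


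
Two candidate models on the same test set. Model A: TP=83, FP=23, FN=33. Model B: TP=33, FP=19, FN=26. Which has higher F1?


Model A: P=83/106=0.783, R=83/116=0.7155, F1=2PR/(P+R)=2TP/(2TP+FP+FN)=166/222=0.7477
Model B: P=33/52=0.6346, R=33/59=0.5593, F1=2PR/(P+R)=2TP/(2TP+FP+FN)=66/111=0.5946
0.7477 > 0.5946 → Model A

Model A


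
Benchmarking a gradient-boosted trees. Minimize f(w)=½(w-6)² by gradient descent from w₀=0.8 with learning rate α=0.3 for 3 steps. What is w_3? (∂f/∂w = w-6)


step 1: grad = 0.8-6 = -5.2; w = 0.8 - 0.3·(-5.2) = 2.36
step 2: grad = 2.36-6 = -3.64; w = 2.36 - 0.3·(-3.64) = 3.452
step 3: grad = 3.452-6 = -2.548; w = 3.452 - 0.3·(-2.548) = 4.2164

4.2164


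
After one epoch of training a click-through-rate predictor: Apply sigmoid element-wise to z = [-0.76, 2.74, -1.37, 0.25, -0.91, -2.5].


σ(-0.76) = 1/(1+e^0.76) = 0.3186
σ(2.74) = 1/(1+e^-2.74) = 0.9393
σ(-1.37) = 1/(1+e^1.37) = 0.2026
σ(0.25) = 1/(1+e^-0.25) = 0.5622
σ(-0.91) = 1/(1+e^0.91) = 0.287
σ(-2.5) = 1/(1+e^2.5) = 0.0759
result = [0.3186, 0.9393, 0.2026, 0.5622, 0.287, 0.0759]

[0.3186, 0.9393, 0.2026, 0.5622, 0.287, 0.0759]


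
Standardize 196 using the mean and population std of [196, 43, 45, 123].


μ = 101.75, σ = 63.2589
z = (196 - 101.75)/63.2589 = 1.4899

1.4899


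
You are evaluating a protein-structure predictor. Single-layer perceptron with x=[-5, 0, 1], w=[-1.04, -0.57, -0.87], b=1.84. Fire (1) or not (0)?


z = (-5)·(-1.04) + (0)·(-0.57) + (1)·(-0.87) + 1.84
  = 6.17
step(z) = 1 (z≥0)

1


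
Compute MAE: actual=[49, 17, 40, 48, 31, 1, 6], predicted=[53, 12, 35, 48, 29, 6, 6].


Absolute errors: |49-53|=4, |17-12|=5, |40-35|=5, |48-48|=0, |31-29|=2, |1-6|=5, |6-6|=0
Sum = 21
MAE = 21/7 = 3

3


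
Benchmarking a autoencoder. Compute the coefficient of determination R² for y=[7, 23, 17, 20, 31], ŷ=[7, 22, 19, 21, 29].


ȳ = 19.6
SS_res = Σ(y-ŷ)² = 10
SS_tot = Σ(y-ȳ)² = 307.2
R² = 1 - SS_res/SS_tot = 1 - 0.0326 = 0.9674

0.9674


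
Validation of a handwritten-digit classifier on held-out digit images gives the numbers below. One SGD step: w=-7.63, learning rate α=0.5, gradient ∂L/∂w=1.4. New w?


w_new = w - α·∇
= -7.63 - 0.5·1.4
= -7.63 - 0.7
= -8.33

-8.33


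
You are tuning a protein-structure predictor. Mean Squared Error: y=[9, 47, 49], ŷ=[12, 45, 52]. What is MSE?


Squared errors: (9-12)²=9, (47-45)²=4, (49-52)²=9
Sum = 22
MSE = 22/3 = 22/3

22/3


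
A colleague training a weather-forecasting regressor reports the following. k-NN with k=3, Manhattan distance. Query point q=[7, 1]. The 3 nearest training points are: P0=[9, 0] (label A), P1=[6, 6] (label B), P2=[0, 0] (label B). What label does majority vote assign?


d(q,P0) = 3  (label A)
d(q,P1) = 6  (label B)
d(q,P2) = 8  (label B)
Votes: A=1, B=2
Majority → B

B


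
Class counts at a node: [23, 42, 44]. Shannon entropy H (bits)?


Probabilities: [23/109, 42/109, 44/109] ≈ [0.211, 0.3853, 0.4037]
H = -((23/109)·log₂(23/109) + (42/109)·log₂(42/109) + (44/109)·log₂(44/109))
  = 1.5321 bits

1.5321 bits


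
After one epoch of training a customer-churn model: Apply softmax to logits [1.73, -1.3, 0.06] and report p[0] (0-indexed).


Exponentials: e^1.73=5.6407, e^-1.3=0.2725, e^0.06=1.0618
Sum = 6.975
Softmax = [0.8087, 0.0391, 0.1522]
p[0] = 5.6407/6.975 = 0.8087

0.8087


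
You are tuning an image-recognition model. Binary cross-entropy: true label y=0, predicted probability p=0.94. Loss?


BCE = -[y·ln(p) + (1-y)·ln(1-p)]
= -0 - 1·ln(1-0.94)
= -ln(0.06) = 2.8134

2.8134


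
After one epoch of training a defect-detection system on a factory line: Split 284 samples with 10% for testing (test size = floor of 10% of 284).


Test = ⌊284·10/100⌋ = 28
Train = 284 - 28 = 256

Train: 256, Test: 28


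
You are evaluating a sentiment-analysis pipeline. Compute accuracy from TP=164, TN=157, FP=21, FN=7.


Accuracy = (TP+TN)/(TP+TN+FP+FN)
= (164+157)/(349)
= 321/349 = 91.98%

91.98%


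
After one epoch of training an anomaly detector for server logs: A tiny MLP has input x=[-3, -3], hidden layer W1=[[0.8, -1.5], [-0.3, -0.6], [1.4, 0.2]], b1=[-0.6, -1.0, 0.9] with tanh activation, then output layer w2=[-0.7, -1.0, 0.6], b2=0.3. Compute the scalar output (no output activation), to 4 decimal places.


z1[0] = (0.8)·(-3) + (-1.5)·(-3) - 0.6 = 1.5
z1[1] = (-0.3)·(-3) + (-0.6)·(-3) - 1.0 = 1.7
z1[2] = (1.4)·(-3) + (0.2)·(-3) + 0.9 = -3.9
h = tanh(z1) = [0.9051, 0.9354, -0.9992]
output = (-0.7)·(0.9051) + (-1.0)·(0.9354) + (0.6)·(-0.9992) + 0.3 = -1.8685

-1.8685


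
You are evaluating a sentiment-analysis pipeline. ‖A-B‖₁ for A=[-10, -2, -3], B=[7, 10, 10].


d = |-10-7| + |-2-10| + |-3-10|
  = 17 + 12 + 13
  = 42

42


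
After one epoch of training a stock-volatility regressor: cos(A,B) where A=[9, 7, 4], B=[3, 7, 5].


A·B = 9·3 + 7·7 + 4·5 = 96
‖A‖ = √146 = 12.083, ‖B‖ = √83 = 9.1104
cos = 96/(√146·√83) = 96/√12118 = 0.8721

0.8721


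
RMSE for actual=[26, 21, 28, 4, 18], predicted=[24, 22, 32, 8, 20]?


MSE = 41/5 = 8.2
RMSE = √(41/5) = 2.8636

2.8636


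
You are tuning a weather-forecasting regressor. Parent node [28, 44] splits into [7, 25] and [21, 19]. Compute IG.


Parent = [28, 44], H_parent = 0.9641
H_left = 0.7579 (n=32), H_right = 0.9982 (n=40)
H_children = (32/72)·0.7579 + (40/72)·0.9982 = 0.8914
IG = 0.9641 - 0.8914 = 0.0727

0.0727


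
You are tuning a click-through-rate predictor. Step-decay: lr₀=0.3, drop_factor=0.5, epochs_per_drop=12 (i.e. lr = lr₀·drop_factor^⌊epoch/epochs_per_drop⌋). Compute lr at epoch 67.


n_drops = ⌊67/12⌋ = 5
lr = 0.3·0.5^5 = 0.3·0.03125 = 0.009375

0.009375


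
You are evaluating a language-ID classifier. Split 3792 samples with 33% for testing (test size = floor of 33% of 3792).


Test = ⌊3792·33/100⌋ = 1251
Train = 3792 - 1251 = 2541

Train: 2541, Test: 1251


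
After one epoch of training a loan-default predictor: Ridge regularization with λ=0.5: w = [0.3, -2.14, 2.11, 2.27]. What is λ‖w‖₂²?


‖w‖₂² = (0.3)² + (-2.14)² + (2.11)² + (2.27)²
     = 0.09 + 4.5796 + 4.4521 + 5.1529
     = 14.2746
λ·‖w‖₂² = 0.5·14.2746 = 7.1373

7.1373


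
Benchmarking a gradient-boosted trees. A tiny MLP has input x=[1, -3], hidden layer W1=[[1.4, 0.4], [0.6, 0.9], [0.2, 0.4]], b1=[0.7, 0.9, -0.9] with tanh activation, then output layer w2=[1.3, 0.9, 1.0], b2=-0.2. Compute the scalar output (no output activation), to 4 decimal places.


z1[0] = (1.4)·(1) + (0.4)·(-3) + 0.7 = 0.9
z1[1] = (0.6)·(1) + (0.9)·(-3) + 0.9 = -1.2
z1[2] = (0.2)·(1) + (0.4)·(-3) - 0.9 = -1.9
h = tanh(z1) = [0.7163, -0.8337, -0.9562]
output = (1.3)·(0.7163) + (0.9)·(-0.8337) + (1.0)·(-0.9562) - 0.2 = -0.9753

-0.9753


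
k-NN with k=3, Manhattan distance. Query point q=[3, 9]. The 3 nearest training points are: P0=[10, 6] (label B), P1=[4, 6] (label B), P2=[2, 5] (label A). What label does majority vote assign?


d(q,P0) = 10  (label B)
d(q,P1) = 4  (label B)
d(q,P2) = 5  (label A)
Votes: A=1, B=2
Majority → B

B


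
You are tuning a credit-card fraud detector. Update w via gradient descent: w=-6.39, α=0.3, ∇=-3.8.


w_new = w - α·∇
= -6.39 - 0.3·-3.8
= -6.39 + 1.14
= -5.25

-5.25


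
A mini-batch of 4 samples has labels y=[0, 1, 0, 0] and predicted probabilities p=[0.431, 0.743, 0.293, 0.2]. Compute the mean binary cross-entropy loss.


L[0] = -ln(1-0.431) = -ln(0.569) = 0.5639
L[1] = -ln(0.743) = 0.2971
L[2] = -ln(1-0.293) = -ln(0.707) = 0.3467
L[3] = -ln(1-0.2) = -ln(0.8) = 0.2231
mean = (0.5639 + 0.2971 + 0.3467 + 0.2231)/4 = 0.3577

0.3577


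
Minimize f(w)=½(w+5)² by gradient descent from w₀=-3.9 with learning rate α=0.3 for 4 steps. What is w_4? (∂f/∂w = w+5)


step 1: grad = -3.9+5 = 1.1; w = -3.9 - 0.3·(1.1) = -4.23
step 2: grad = -4.23+5 = 0.77; w = -4.23 - 0.3·(0.77) = -4.461
step 3: grad = -4.461+5 = 0.539; w = -4.461 - 0.3·(0.539) = -4.6227
step 4: grad = -4.6227+5 = 0.3773; w = -4.6227 - 0.3·(0.3773) = -4.73589

-4.73589


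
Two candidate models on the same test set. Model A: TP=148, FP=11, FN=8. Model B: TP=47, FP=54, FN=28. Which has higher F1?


Model A: P=148/159=0.9308, R=148/156=0.9487, F1=2PR/(P+R)=2TP/(2TP+FP+FN)=296/315=0.9397
Model B: P=47/101=0.4653, R=47/75=0.6267, F1=2PR/(P+R)=2TP/(2TP+FP+FN)=94/176=0.5341
0.9397 > 0.5341 → Model A

Model A


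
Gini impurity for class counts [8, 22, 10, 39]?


Probabilities: [8/79, 22/79, 10/79, 39/79] ≈ [0.1013, 0.2785, 0.1266, 0.4937]
Σpᵢ² = (64 + 484 + 100 + 1521)/79² = 2169/6241
Gini = 1 - Σpᵢ² = 1 - 2169/6241 = 0.6525

0.6525


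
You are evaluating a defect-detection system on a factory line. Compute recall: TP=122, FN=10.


Recall = TP/(TP+FN)
= 122/(122+10)
= 122/132 = 92.42%

92.42%


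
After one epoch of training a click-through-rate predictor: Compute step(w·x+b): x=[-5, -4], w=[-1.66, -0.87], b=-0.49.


z = (-5)·(-1.66) + (-4)·(-0.87) - 0.49
  = 11.29
step(z) = 1 (z≥0)

1


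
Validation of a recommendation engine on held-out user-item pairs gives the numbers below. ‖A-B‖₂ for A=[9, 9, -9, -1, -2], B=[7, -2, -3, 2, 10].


d = √((9-7)² + (9+ 2)² + (-9+ 3)² + (-1-2)² + (-2-10)²)
  = √(4 + 121 + 36 + 9 + 144)
  = √314 = 17.72

17.72


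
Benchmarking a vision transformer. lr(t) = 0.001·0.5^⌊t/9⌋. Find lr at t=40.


n_drops = ⌊40/9⌋ = 4
lr = 0.001·0.5^4 = 0.001·0.0625 = 0.0000625

0.0000625


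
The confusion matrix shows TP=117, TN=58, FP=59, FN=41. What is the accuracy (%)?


Accuracy = (TP+TN)/(TP+TN+FP+FN)
= (117+58)/(275)
= 175/275 = 63.64%

63.64%


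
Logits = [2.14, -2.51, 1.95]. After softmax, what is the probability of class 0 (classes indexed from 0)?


Exponentials: e^2.14=8.4994, e^-2.51=0.0813, e^1.95=7.0287
Sum = 15.6094
Softmax = [0.5445, 0.0052, 0.4503]
p[0] = 8.4994/15.6094 = 0.5445

0.5445


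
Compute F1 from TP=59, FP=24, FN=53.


Precision = 59/83 = 0.7108
Recall = 59/112 = 0.5268
F1 = 2·P·R/(P+R) = 2·TP/(2·TP+FP+FN) = 118/(118+24+53) = 118/195 = 0.6051

0.6051


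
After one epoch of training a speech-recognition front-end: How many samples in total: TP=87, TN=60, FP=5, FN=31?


Total = TP + TN + FP + FN
= 87 + 60 + 5 + 31
= 183
(Predicted positive: 92, predicted negative: 91)

183


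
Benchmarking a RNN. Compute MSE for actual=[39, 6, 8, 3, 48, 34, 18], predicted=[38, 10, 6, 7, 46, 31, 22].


Squared errors: (39-38)²=1, (6-10)²=16, (8-6)²=4, (3-7)²=16, (48-46)²=4, (34-31)²=9, (18-22)²=16
Sum = 66
MSE = 66/7 = 66/7

66/7


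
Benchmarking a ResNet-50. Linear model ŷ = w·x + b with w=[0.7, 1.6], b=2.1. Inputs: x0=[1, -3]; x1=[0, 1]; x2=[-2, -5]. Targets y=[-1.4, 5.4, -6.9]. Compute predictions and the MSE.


ŷ0 = (0.7)·(1) + (1.6)·(-3) + 2.1 = -2.0
ŷ1 = (0.7)·(0) + (1.6)·(1) + 2.1 = 3.7
ŷ2 = (0.7)·(-2) + (1.6)·(-5) + 2.1 = -7.3
errors² = [0.36, 2.89, 0.16]
MSE = 3.4100/3 = 1.1367

1.1367


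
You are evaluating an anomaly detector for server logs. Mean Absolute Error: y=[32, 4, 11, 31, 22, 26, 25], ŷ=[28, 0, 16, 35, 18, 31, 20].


Absolute errors: |32-28|=4, |4-0|=4, |11-16|=5, |31-35|=4, |22-18|=4, |26-31|=5, |25-20|=5
Sum = 31
MAE = 31/7 = 31/7

31/7


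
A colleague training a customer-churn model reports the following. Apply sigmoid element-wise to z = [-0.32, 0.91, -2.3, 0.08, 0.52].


σ(-0.32) = 1/(1+e^0.32) = 0.4207
σ(0.91) = 1/(1+e^-0.91) = 0.713
σ(-2.3) = 1/(1+e^2.3) = 0.0911
σ(0.08) = 1/(1+e^-0.08) = 0.52
σ(0.52) = 1/(1+e^-0.52) = 0.6271
result = [0.4207, 0.713, 0.0911, 0.52, 0.6271]

[0.4207, 0.713, 0.0911, 0.52, 0.6271]


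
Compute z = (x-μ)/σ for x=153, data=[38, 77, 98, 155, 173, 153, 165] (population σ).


μ = 122.7143, σ = 48.0378
z = (153 - 122.7143)/48.0378 = 0.6305

0.6305


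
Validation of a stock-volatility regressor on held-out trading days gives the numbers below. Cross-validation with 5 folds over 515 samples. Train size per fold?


Fold size = 515/5 = 103
Training per fold = 515 - 103 = 412

412


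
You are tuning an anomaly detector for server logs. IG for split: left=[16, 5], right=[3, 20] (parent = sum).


Parent = [19, 25], H_parent = 0.9865
H_left = 0.7919 (n=21), H_right = 0.5586 (n=23)
H_children = (21/44)·0.7919 + (23/44)·0.5586 = 0.6699
IG = 0.9865 - 0.6699 = 0.3166

0.3166


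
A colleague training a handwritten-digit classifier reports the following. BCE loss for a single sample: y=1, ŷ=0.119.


BCE = -[y·ln(p) + (1-y)·ln(1-p)]
= -1·ln(0.119) - 0
= -ln(0.119) = 2.1286

2.1286


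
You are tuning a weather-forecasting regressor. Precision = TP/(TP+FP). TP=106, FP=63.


Precision = TP/(TP+FP)
= 106/(106+63)
= 106/169 = 62.72%

62.72%


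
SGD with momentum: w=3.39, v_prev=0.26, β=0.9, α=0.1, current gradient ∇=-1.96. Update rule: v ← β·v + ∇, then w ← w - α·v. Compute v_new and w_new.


v_new = 0.9·0.26 - 1.96 = 0.234 - 1.96 = -1.726
w_new = 3.39 - 0.1·-1.726 = 3.39 + 0.1726 = 3.5626

v_new=-1.726, w_new=3.5626


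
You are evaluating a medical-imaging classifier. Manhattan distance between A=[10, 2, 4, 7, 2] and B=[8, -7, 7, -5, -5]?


d = |10-8| + |2+ 7| + |4-7| + |7+ 5| + |2+ 5|
  = 2 + 9 + 3 + 12 + 7
  = 33

33


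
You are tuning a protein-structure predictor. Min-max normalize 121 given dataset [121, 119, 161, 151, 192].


min=119, max=192
(121-119)/(192-119) = 2/73 = 0.0274

0.0274


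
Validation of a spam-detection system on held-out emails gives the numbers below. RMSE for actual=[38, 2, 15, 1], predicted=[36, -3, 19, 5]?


MSE = 61/4 = 15.25
RMSE = √(61/4) = 3.9051

3.9051


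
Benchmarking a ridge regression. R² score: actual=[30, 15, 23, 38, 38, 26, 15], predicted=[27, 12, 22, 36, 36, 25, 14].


ȳ = 26.4286
SS_res = Σ(y-ŷ)² = 29
SS_tot = Σ(y-ȳ)² = 553.71
R² = 1 - SS_res/SS_tot = 1 - 0.0524 = 0.9476

0.9476


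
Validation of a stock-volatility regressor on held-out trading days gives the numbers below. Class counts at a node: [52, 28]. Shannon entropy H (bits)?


Probabilities: [52/80, 28/80] ≈ [0.65, 0.35]
H = -((52/80)·log₂(52/80) + (28/80)·log₂(28/80))
  = 0.9341 bits

0.9341 bits


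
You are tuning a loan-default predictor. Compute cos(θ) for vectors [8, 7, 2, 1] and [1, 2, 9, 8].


A·B = 8·1 + 7·2 + 2·9 + 1·8 = 48
‖A‖ = √118 = 10.8628, ‖B‖ = √150 = 12.2474
cos = 48/(√118·√150) = 48/√17700 = 0.3608

0.3608


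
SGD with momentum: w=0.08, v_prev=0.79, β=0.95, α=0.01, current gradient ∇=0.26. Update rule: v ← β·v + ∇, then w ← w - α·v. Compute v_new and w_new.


v_new = 0.95·0.79 + 0.26 = 0.7505 + 0.26 = 1.0105
w_new = 0.08 - 0.01·1.0105 = 0.08 - 0.010105 = 0.069895

v_new=1.0105, w_new=0.069895


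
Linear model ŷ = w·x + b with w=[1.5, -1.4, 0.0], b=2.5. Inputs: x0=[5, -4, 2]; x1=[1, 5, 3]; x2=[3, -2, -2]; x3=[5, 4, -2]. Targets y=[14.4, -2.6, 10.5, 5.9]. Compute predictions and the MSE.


ŷ0 = (1.5)·(5) + (-1.4)·(-4) + (0.0)·(2) + 2.5 = 15.6
ŷ1 = (1.5)·(1) + (-1.4)·(5) + (0.0)·(3) + 2.5 = -3.0
ŷ2 = (1.5)·(3) + (-1.4)·(-2) + (0.0)·(-2) + 2.5 = 9.8
ŷ3 = (1.5)·(5) + (-1.4)·(4) + (0.0)·(-2) + 2.5 = 4.4
errors² = [1.44, 0.16, 0.49, 2.25]
MSE = 4.3400/4 = 1.085

1.085


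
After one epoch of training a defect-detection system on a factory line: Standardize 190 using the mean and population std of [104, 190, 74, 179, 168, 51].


μ = 127.6667, σ = 53.9527
z = (190 - 127.6667)/53.9527 = 1.1553

1.1553


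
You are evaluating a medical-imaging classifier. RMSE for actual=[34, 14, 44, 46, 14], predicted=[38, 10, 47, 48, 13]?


MSE = 46/5 = 9.2
RMSE = √(46/5) = 3.0332

3.0332


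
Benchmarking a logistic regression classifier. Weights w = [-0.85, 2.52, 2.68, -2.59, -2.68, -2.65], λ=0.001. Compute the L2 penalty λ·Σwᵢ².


‖w‖₂² = (-0.85)² + (2.52)² + (2.68)² + (-2.59)² + (-2.68)² + (-2.65)²
     = 0.7225 + 6.3504 + 7.1824 + 6.7081 + 7.1824 + 7.0225
     = 35.1683
λ·‖w‖₂² = 0.001·35.1683 = 0.035168

0.035168


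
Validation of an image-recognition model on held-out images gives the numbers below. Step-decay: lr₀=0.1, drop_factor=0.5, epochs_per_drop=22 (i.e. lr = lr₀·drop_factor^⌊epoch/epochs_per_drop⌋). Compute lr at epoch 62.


n_drops = ⌊62/22⌋ = 2
lr = 0.1·0.5^2 = 0.1·0.25 = 0.025

0.025


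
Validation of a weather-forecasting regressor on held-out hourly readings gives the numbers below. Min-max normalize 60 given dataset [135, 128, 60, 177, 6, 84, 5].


min=5, max=177
(60-5)/(177-5) = 55/172 = 0.3198

0.3198


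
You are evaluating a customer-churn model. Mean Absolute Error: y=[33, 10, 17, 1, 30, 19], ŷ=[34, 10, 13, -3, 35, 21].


Absolute errors: |33-34|=1, |10-10|=0, |17-13|=4, |1+ 3|=4, |30-35|=5, |19-21|=2
Sum = 16
MAE = 16/6 = 8/3

8/3


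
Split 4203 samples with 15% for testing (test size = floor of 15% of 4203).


Test = ⌊4203·15/100⌋ = 630
Train = 4203 - 630 = 3573

Train: 3573, Test: 630


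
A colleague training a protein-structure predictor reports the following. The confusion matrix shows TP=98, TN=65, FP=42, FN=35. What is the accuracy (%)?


Accuracy = (TP+TN)/(TP+TN+FP+FN)
= (98+65)/(240)
= 163/240 = 67.92%

67.92%


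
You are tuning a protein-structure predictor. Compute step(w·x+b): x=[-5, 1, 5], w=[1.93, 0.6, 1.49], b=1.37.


z = (-5)·(1.93) + (1)·(0.6) + (5)·(1.49) + 1.37
  = -0.23
step(z) = 0 (z<0)

0


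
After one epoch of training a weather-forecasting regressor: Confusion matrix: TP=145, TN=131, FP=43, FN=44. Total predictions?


Total = TP + TN + FP + FN
= 145 + 131 + 43 + 44
= 363
(Predicted positive: 188, predicted negative: 175)

363


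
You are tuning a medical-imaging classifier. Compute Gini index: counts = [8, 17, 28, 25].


Probabilities: [8/78, 17/78, 28/78, 25/78] ≈ [0.1026, 0.2179, 0.359, 0.3205]
Σpᵢ² = (64 + 289 + 784 + 625)/78² = 1762/6084
Gini = 1 - Σpᵢ² = 1 - 1762/6084 = 0.7104

0.7104


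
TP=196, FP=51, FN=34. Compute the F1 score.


Precision = 196/247 = 0.7935
Recall = 196/230 = 0.8522
F1 = 2·P·R/(P+R) = 2·TP/(2·TP+FP+FN) = 392/(392+51+34) = 392/477 = 0.8218

0.8218


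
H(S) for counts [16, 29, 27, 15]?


Probabilities: [16/87, 29/87, 27/87, 15/87] ≈ [0.1839, 0.3333, 0.3103, 0.1724]
H = -((16/87)·log₂(16/87) + (29/87)·log₂(29/87) + (27/87)·log₂(27/87) + (15/87)·log₂(15/87))
  = 1.9387 bits

1.9387 bits


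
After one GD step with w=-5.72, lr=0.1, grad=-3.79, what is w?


w_new = w - α·∇
= -5.72 - 0.1·-3.79
= -5.72 + 0.379
= -5.341

-5.341


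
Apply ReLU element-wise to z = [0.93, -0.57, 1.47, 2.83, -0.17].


ReLU(0.93) = max(0, 0.93) = 0.93
ReLU(-0.57) = max(0, -0.57) = 0.0
ReLU(1.47) = max(0, 1.47) = 1.47
ReLU(2.83) = max(0, 2.83) = 2.83
ReLU(-0.17) = max(0, -0.17) = 0.0
result = [0.93, 0.0, 1.47, 2.83, 0.0]

[0.93, 0.0, 1.47, 2.83, 0.0]


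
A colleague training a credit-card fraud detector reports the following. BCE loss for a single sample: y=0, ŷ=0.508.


BCE = -[y·ln(p) + (1-y)·ln(1-p)]
= -0 - 1·ln(1-0.508)
= -ln(0.492) = 0.7093

0.7093


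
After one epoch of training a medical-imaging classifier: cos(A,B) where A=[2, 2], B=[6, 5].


A·B = 2·6 + 2·5 = 22
‖A‖ = √8 = 2.8284, ‖B‖ = √61 = 7.8102
cos = 22/(√8·√61) = 22/√488 = 0.9959

0.9959


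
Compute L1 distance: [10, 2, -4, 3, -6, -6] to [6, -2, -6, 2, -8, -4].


d = |10-6| + |2+ 2| + |-4+ 6| + |3-2| + |-6+ 8| + |-6+ 4|
  = 4 + 4 + 2 + 1 + 2 + 2
  = 15

15


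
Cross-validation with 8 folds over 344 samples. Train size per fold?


Fold size = 344/8 = 43
Training per fold = 344 - 43 = 301

301


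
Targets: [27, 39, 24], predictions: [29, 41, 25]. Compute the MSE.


Squared errors: (27-29)²=4, (39-41)²=4, (24-25)²=1
Sum = 9
MSE = 9/3 = 3

3


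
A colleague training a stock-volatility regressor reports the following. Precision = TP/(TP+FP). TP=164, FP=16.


Precision = TP/(TP+FP)
= 164/(164+16)
= 164/180 = 91.11%

91.11%


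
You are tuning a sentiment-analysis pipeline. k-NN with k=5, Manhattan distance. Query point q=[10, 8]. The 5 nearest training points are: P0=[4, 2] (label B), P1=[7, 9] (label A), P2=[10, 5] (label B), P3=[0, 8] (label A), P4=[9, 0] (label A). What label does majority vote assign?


d(q,P0) = 12  (label B)
d(q,P1) = 4  (label A)
d(q,P2) = 3  (label B)
d(q,P3) = 10  (label A)
d(q,P4) = 9  (label A)
Votes: A=3, B=2
Majority → A

A


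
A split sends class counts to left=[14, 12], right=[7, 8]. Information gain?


Parent = [21, 20], H_parent = 0.9996
H_left = 0.9957 (n=26), H_right = 0.9968 (n=15)
H_children = (26/41)·0.9957 + (15/41)·0.9968 = 0.9961
IG = 0.9996 - 0.9961 = 0.0035

0.0035


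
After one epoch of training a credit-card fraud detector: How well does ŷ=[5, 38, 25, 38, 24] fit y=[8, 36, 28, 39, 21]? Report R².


ȳ = 26.4
SS_res = Σ(y-ŷ)² = 32
SS_tot = Σ(y-ȳ)² = 621.2
R² = 1 - SS_res/SS_tot = 1 - 0.0515 = 0.9485

0.9485


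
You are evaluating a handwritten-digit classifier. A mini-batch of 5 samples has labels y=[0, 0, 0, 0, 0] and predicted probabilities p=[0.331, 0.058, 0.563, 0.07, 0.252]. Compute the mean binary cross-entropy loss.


L[0] = -ln(1-0.331) = -ln(0.669) = 0.402
L[1] = -ln(1-0.058) = -ln(0.942) = 0.0598
L[2] = -ln(1-0.563) = -ln(0.437) = 0.8278
L[3] = -ln(1-0.07) = -ln(0.93) = 0.0726
L[4] = -ln(1-0.252) = -ln(0.748) = 0.2904
mean = (0.402 + 0.0598 + 0.8278 + 0.0726 + 0.2904)/5 = 0.3305

0.3305


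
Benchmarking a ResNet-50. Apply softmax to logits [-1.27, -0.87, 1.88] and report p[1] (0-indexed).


Exponentials: e^-1.27=0.2808, e^-0.87=0.419, e^1.88=6.5535
Sum = 7.2533
Softmax = [0.0387, 0.0578, 0.9035]
p[1] = 0.419/7.2533 = 0.0578

0.0578


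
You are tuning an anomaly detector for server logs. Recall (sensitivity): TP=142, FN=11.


Recall = TP/(TP+FN)
= 142/(142+11)
= 142/153 = 92.81%

92.81%


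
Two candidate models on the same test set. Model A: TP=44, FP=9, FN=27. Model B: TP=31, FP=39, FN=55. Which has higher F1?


Model A: P=44/53=0.8302, R=44/71=0.6197, F1=2PR/(P+R)=2TP/(2TP+FP+FN)=88/124=0.7097
Model B: P=31/70=0.4429, R=31/86=0.3605, F1=2PR/(P+R)=2TP/(2TP+FP+FN)=62/156=0.3974
0.7097 > 0.3974 → Model A

Model A


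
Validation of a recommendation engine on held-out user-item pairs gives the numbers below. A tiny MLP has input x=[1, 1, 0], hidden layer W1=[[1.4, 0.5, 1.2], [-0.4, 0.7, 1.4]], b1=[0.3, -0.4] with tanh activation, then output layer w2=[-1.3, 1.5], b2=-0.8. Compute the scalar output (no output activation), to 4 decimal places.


z1[0] = (1.4)·(1) + (0.5)·(1) + (1.2)·(0) + 0.3 = 2.2
z1[1] = (-0.4)·(1) + (0.7)·(1) + (1.4)·(0) - 0.4 = -0.1
h = tanh(z1) = [0.9757, -0.0997]
output = (-1.3)·(0.9757) + (1.5)·(-0.0997) - 0.8 = -2.218

-2.218


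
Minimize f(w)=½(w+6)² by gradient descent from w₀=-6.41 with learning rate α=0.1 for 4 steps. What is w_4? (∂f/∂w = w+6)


step 1: grad = -6.41+6 = -0.41; w = -6.41 - 0.1·(-0.41) = -6.369
step 2: grad = -6.369+6 = -0.369; w = -6.369 - 0.1·(-0.369) = -6.3321
step 3: grad = -6.3321+6 = -0.3321; w = -6.3321 - 0.1·(-0.3321) = -6.29889
step 4: grad = -6.29889+6 = -0.29889; w = -6.29889 - 0.1·(-0.29889) = -6.269001

-6.269001


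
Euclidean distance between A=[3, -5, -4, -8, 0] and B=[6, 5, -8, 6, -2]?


d = √((3-6)² + (-5-5)² + (-4+ 8)² + (-8-6)² + (0+ 2)²)
  = √(9 + 100 + 16 + 196 + 4)
  = √325 = 18.0278

18.0278


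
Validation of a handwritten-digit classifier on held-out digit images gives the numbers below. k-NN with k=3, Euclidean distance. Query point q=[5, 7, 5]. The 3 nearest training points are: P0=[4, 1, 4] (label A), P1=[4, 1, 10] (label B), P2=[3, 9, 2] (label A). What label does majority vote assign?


d(q,P0) = 6.1644  (label A)
d(q,P1) = 7.874  (label B)
d(q,P2) = 4.1231  (label A)
Votes: A=2, B=1
Majority → A

A


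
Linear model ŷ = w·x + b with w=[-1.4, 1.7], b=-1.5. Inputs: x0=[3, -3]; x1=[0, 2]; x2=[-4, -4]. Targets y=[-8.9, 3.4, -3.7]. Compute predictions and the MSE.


ŷ0 = (-1.4)·(3) + (1.7)·(-3) - 1.5 = -10.8
ŷ1 = (-1.4)·(0) + (1.7)·(2) - 1.5 = 1.9
ŷ2 = (-1.4)·(-4) + (1.7)·(-4) - 1.5 = -2.7
errors² = [3.61, 2.25, 1.0]
MSE = 6.8600/3 = 2.2867

2.2867


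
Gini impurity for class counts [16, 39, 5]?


Probabilities: [16/60, 39/60, 5/60] ≈ [0.2667, 0.65, 0.0833]
Σpᵢ² = (256 + 1521 + 25)/60² = 1802/3600
Gini = 1 - Σpᵢ² = 1 - 1802/3600 = 0.4994

0.4994


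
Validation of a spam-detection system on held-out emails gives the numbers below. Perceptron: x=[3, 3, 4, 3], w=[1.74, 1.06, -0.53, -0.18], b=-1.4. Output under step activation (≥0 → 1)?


z = (3)·(1.74) + (3)·(1.06) + (4)·(-0.53) + (3)·(-0.18) - 1.4
  = 4.34
step(z) = 1 (z≥0)

1


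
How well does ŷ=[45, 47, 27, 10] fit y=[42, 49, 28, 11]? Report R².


ȳ = 32.5
SS_res = Σ(y-ŷ)² = 15
SS_tot = Σ(y-ȳ)² = 845
R² = 1 - SS_res/SS_tot = 1 - 0.0178 = 0.9822

0.9822


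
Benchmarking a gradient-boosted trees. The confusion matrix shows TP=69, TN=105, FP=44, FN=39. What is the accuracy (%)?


Accuracy = (TP+TN)/(TP+TN+FP+FN)
= (69+105)/(257)
= 174/257 = 67.7%

67.7%


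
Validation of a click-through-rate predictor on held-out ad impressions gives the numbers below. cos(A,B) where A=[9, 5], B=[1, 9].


A·B = 9·1 + 5·9 = 54
‖A‖ = √106 = 10.2956, ‖B‖ = √82 = 9.0554
cos = 54/(√106·√82) = 54/√8692 = 0.5792

0.5792


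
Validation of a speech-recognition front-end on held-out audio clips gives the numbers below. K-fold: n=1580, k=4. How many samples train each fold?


Fold size = 1580/4 = 395
Training per fold = 1580 - 395 = 1185

1185


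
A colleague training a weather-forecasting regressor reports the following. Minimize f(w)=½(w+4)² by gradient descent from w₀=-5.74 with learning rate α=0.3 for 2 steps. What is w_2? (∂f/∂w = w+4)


step 1: grad = -5.74+4 = -1.74; w = -5.74 - 0.3·(-1.74) = -5.218
step 2: grad = -5.218+4 = -1.218; w = -5.218 - 0.3·(-1.218) = -4.8526

-4.8526


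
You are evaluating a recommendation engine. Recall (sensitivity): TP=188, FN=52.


Recall = TP/(TP+FN)
= 188/(188+52)
= 188/240 = 78.33%

78.33%


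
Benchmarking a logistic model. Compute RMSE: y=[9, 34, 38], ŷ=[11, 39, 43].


MSE = 54/3 = 18
RMSE = √(54/3) = 4.2426

4.2426


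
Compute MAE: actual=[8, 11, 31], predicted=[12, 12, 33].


Absolute errors: |8-12|=4, |11-12|=1, |31-33|=2
Sum = 7
MAE = 7/3 = 7/3

7/3


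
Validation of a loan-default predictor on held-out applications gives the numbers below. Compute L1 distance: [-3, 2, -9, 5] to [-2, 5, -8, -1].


d = |-3+ 2| + |2-5| + |-9+ 8| + |5+ 1|
  = 1 + 3 + 1 + 6
  = 11

11


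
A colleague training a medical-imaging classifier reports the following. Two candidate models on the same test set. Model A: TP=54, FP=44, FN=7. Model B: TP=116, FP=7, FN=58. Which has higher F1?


Model A: P=54/98=0.551, R=54/61=0.8852, F1=2PR/(P+R)=2TP/(2TP+FP+FN)=108/159=0.6792
Model B: P=116/123=0.9431, R=116/174=0.6667, F1=2PR/(P+R)=2TP/(2TP+FP+FN)=232/297=0.7811
0.6792 < 0.7811 → Model B

Model B


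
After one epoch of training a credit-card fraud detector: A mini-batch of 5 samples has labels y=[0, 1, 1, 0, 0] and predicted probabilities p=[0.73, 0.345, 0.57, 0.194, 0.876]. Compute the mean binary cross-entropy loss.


L[0] = -ln(1-0.73) = -ln(0.27) = 1.3093
L[1] = -ln(0.345) = 1.0642
L[2] = -ln(0.57) = 0.5621
L[3] = -ln(1-0.194) = -ln(0.806) = 0.2157
L[4] = -ln(1-0.876) = -ln(0.124) = 2.0875
mean = (1.3093 + 1.0642 + 0.5621 + 0.2157 + 2.0875)/5 = 1.0478

1.0478


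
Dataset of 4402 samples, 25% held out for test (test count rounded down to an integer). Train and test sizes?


Test = ⌊4402·25/100⌋ = 1100
Train = 4402 - 1100 = 3302

Train: 3302, Test: 1100


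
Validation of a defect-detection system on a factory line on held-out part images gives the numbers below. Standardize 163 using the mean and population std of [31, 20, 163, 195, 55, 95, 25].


μ = 83.4286, σ = 65.3646
z = (163 - 83.4286)/65.3646 = 1.2173

1.2173


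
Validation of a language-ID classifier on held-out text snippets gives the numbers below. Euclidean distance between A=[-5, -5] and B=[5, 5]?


d = √((-5-5)² + (-5-5)²)
  = √(100 + 100)
  = √200 = 14.1421

14.1421


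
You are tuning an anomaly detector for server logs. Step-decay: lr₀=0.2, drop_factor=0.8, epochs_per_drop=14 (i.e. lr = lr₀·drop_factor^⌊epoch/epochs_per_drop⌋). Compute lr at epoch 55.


n_drops = ⌊55/14⌋ = 3
lr = 0.2·0.8^3 = 0.2·0.512 = 0.1024

0.1024


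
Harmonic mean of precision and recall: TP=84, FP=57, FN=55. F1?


Precision = 84/141 = 0.5957
Recall = 84/139 = 0.6043
F1 = 2·P·R/(P+R) = 2·TP/(2·TP+FP+FN) = 168/(168+57+55) = 168/280 = 0.6

0.6


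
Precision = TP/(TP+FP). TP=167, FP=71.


Precision = TP/(TP+FP)
= 167/(167+71)
= 167/238 = 70.17%

70.17%


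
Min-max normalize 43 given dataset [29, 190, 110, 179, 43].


min=29, max=190
(43-29)/(190-29) = 14/161 = 0.087

0.087


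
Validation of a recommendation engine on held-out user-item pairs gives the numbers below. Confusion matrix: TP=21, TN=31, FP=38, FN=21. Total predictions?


Total = TP + TN + FP + FN
= 21 + 31 + 38 + 21
= 111
(Predicted positive: 59, predicted negative: 52)

111


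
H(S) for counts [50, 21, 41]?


Probabilities: [50/112, 21/112, 41/112] ≈ [0.4464, 0.1875, 0.3661]
H = -((50/112)·log₂(50/112) + (21/112)·log₂(21/112) + (41/112)·log₂(41/112))
  = 1.503 bits

1.503 bits
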